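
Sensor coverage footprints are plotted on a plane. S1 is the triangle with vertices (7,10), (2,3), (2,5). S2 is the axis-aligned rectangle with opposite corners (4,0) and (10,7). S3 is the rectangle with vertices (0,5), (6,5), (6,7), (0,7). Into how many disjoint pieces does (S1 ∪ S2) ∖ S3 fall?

3

(S1 ∪ S2) ∖ S3 splits into 3 disjoint pieces (area 38, area 1.4286, area 1.2857).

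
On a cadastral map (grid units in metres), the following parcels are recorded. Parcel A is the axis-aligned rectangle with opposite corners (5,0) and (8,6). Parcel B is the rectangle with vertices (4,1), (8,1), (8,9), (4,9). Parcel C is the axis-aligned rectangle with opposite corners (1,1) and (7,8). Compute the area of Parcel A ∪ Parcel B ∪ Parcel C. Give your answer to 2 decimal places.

By inclusion–exclusion:
Individual areas: |Parcel A| = 18, |Parcel B| = 32, |Parcel C| = 42.
|Parcel A∩Parcel B|: x∈[5,8], y∈[1,6] → 3·5 = 15.
|Parcel A∩Parcel C|: x∈[5,7], y∈[1,6] → 2·5 = 10.
|Parcel B∩Parcel C|: x∈[4,7], y∈[1,8] → 3·7 = 21.
|Parcel A∩Parcel B∩Parcel C| = 10.
|Parcel A ∪ Parcel B ∪ Parcel C| = 92 − 46 + 10 = 56.00.

56.00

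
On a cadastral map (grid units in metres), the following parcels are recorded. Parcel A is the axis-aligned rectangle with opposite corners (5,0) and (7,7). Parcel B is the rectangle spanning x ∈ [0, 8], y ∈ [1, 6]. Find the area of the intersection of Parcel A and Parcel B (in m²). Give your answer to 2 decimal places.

|Parcel A∩Parcel B|: x∈[5,7], y∈[1,6] → 2·5 = 10.

10.00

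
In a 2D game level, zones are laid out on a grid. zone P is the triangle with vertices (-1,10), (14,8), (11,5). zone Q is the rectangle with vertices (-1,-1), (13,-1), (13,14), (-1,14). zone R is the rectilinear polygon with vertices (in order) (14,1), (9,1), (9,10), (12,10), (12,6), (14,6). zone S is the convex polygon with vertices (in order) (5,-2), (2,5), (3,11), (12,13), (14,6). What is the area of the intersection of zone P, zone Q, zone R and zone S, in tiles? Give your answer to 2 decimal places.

The intersection is the polygon with vertices (9,5.833), (9,8.667), (12,8.267), (12,6), (11,5).
By the shoelace formula its area is 9.07.

9.07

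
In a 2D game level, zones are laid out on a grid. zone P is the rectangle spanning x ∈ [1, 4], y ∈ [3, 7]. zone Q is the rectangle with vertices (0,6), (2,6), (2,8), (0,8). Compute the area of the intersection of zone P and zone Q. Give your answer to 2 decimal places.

|zone P∩zone Q|: x∈[1,2], y∈[6,7] → 1·1 = 1.

1.00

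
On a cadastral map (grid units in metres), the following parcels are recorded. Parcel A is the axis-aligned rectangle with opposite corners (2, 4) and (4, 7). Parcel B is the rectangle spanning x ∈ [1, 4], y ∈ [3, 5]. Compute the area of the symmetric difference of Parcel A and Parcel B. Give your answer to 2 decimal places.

|Parcel A∩Parcel B|: x∈[2,4], y∈[4,5] → 2·1 = 2.
|Parcel A △ Parcel B| = |Parcel A| + |Parcel B| − 2·|Parcel A∩Parcel B| = 6 + 6 − 4 = 8.00.

8.00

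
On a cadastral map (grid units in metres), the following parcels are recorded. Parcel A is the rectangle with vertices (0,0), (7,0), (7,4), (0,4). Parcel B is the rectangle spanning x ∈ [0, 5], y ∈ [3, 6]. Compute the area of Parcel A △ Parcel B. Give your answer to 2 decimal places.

|Parcel A∩Parcel B|: x∈[0,5], y∈[3,4] → 5·1 = 5.
|Parcel A △ Parcel B| = |Parcel A| + |Parcel B| − 2·|Parcel A∩Parcel B| = 28 + 15 − 10 = 33.00.

33.00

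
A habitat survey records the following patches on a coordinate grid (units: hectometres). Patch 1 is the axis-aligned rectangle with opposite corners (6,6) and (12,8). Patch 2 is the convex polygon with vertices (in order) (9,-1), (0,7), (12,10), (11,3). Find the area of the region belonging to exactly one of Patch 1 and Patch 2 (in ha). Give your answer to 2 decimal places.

56.21

|Patch 1| = 12, |Patch 2| = 66.5, |Patch 1∩Patch 2| = 11.1429.
|Patch 1 △ Patch 2| = |Patch 1| + |Patch 2| − 2·|Patch 1∩Patch 2| = 12 + 66.5 − 22.2857 = 56.21.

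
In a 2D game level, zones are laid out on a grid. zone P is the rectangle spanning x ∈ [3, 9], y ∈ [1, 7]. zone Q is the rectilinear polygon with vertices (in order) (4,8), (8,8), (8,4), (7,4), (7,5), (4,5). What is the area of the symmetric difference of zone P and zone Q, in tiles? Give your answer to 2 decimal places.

|zone P| = 36, |zone Q| = 13, |zone P∩zone Q| = 9.
|zone P △ zone Q| = |zone P| + |zone Q| − 2·|zone P∩zone Q| = 36 + 13 − 18 = 31.00.

31.00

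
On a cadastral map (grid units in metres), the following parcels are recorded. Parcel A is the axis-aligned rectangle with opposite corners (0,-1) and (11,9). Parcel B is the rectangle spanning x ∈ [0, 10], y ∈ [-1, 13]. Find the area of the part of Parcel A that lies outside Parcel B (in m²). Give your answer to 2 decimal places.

10.00

|Parcel A∩Parcel B|: x∈[0,10], y∈[-1,9] → 10·10 = 100.
|Parcel A| = 110.
|Parcel A ∖ Parcel B| = |Parcel A| − |Parcel A∩Parcel B| = 110 − 100 = 10.00.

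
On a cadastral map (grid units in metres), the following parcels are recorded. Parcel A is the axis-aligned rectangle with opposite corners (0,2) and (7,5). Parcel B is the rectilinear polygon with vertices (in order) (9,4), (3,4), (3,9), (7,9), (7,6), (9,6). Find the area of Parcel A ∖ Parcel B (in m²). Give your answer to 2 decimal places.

|Parcel A| = 21, |Parcel A∩Parcel B| = 4.
|Parcel A ∖ Parcel B| = |Parcel A| − |Parcel A∩Parcel B| = 21 − 4 = 17.00.

17.00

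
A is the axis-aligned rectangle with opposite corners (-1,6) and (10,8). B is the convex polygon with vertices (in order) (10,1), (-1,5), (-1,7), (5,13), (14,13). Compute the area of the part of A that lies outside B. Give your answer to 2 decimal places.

|A| = 22, |A∩B| = 21.5.
|A ∖ B| = |A| − |A∩B| = 22 − 21.5 = 0.50.

0.50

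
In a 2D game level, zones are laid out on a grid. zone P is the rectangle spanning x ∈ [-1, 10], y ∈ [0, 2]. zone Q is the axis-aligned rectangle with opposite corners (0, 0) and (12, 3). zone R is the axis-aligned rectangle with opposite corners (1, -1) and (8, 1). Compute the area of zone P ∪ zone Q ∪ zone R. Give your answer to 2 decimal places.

By inclusion–exclusion:
Individual areas: |zone P| = 22, |zone Q| = 36, |zone R| = 14.
|zone P∩zone Q|: x∈[0,10], y∈[0,2] → 10·2 = 20.
|zone P∩zone R|: x∈[1,8], y∈[0,1] → 7·1 = 7.
|zone Q∩zone R|: x∈[1,8], y∈[0,1] → 7·1 = 7.
|zone P∩zone Q∩zone R| = 7.
|zone P ∪ zone Q ∪ zone R| = 72 − 34 + 7 = 45.00.

45.00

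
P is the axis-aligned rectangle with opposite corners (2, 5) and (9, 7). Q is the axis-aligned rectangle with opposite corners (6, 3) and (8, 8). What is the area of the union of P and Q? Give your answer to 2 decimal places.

By inclusion–exclusion:
Individual areas: |P| = 14, |Q| = 10.
|P∩Q|: x∈[6,8], y∈[5,7] → 2·2 = 4.
|P ∪ Q| = 24 − 4 = 20.00.

20.00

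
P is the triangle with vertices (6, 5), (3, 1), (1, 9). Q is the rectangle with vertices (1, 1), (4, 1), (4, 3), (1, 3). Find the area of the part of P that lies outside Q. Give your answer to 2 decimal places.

14.17

|P| = 16, |P∩Q| = 1.8333.
|P ∖ Q| = |P| − |P∩Q| = 16 − 1.8333 = 14.17.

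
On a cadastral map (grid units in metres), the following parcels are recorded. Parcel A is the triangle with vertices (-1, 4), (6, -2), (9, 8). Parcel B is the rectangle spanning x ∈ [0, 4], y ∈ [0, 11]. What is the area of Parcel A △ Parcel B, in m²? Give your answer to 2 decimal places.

|Parcel A| = 44, |Parcel B| = 44, |Parcel A∩Parcel B| = 15.0381.
|Parcel A △ Parcel B| = |Parcel A| + |Parcel B| − 2·|Parcel A∩Parcel B| = 44 + 44 − 30.0762 = 57.92.

57.92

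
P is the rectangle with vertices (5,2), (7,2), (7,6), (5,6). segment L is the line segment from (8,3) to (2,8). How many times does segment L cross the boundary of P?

2

The segment meets the boundary at (5,5.5), (7,3.833).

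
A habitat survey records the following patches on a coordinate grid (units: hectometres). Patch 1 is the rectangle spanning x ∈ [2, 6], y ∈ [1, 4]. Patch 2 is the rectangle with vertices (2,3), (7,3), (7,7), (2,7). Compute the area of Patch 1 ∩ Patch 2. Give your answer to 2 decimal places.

4.00

|Patch 1∩Patch 2|: x∈[2,6], y∈[3,4] → 4·1 = 4.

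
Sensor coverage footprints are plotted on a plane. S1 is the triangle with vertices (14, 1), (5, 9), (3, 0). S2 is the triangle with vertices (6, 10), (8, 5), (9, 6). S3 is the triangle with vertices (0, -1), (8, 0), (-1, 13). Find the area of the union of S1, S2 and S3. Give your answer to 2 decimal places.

By inclusion–exclusion:
Individual areas: |S1| = 48.5, |S2| = 3.5, |S3| = 56.5.
|S1∩S2| = 1.0223.
|S1∩S3| = 12.5991.
|S2∩S3| = 0.
|S1∩S2∩S3| = 0.
|S1 ∪ S2 ∪ S3| = 108.5 − 13.6215 + 0 = 94.88.

94.88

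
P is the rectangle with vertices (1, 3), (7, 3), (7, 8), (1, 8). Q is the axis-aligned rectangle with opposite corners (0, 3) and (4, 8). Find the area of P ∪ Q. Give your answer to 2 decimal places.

35.00

By inclusion–exclusion:
Individual areas: |P| = 30, |Q| = 20.
|P∩Q|: x∈[1,4], y∈[3,8] → 3·5 = 15.
|P ∪ Q| = 50 − 15 = 35.00.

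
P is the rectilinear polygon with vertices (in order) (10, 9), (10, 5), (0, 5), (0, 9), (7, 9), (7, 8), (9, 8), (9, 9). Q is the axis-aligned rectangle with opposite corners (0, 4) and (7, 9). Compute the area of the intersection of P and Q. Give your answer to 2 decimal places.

28.00

The intersection is the polygon with vertices (0,5), (0,9), (7,9), (7,8), (7,5).
By the shoelace formula its area is 28.00.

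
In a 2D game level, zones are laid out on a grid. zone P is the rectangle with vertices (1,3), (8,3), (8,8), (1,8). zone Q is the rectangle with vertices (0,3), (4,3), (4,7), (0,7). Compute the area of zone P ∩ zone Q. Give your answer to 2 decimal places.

|zone P∩zone Q|: x∈[1,4], y∈[3,7] → 3·4 = 12.

12.00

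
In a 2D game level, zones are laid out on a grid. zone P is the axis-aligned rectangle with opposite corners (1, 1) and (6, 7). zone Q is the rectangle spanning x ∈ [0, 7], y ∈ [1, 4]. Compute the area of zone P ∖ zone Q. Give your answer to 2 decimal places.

|zone P∩zone Q|: x∈[1,6], y∈[1,4] → 5·3 = 15.
|zone P| = 30.
|zone P ∖ zone Q| = |zone P| − |zone P∩zone Q| = 30 − 15 = 15.00.

15.00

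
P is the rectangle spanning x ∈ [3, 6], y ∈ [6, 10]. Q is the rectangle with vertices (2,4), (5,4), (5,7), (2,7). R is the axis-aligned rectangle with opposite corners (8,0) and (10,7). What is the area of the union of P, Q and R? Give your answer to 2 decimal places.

33.00

By inclusion–exclusion:
Individual areas: |P| = 12, |Q| = 9, |R| = 14.
|P∩Q|: x∈[3,5], y∈[6,7] → 2·1 = 2.
|P∩R| = 0 (no overlap).
|Q∩R| = 0 (no overlap).
|P∩Q∩R| = 0.
|P ∪ Q ∪ R| = 35 − 2 + 0 = 33.00.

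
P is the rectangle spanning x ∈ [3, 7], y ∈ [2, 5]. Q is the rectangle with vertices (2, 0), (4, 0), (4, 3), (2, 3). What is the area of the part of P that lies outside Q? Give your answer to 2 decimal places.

|P∩Q|: x∈[3,4], y∈[2,3] → 1·1 = 1.
|P| = 12.
|P ∖ Q| = |P| − |P∩Q| = 12 − 1 = 11.00.

11.00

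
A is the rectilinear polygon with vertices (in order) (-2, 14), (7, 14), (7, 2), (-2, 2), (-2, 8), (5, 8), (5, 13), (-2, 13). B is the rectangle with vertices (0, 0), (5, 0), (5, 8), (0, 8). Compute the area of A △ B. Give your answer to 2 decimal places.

53.00

|A| = 73, |B| = 40, |A∩B| = 30.
|A △ B| = |A| + |B| − 2·|A∩B| = 73 + 40 − 60 = 53.00.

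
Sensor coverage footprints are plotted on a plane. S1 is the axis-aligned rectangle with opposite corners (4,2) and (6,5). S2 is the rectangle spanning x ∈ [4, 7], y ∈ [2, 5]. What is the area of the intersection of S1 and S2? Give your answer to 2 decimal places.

|S1∩S2|: x∈[4,6], y∈[2,5] → 2·3 = 6.

6.00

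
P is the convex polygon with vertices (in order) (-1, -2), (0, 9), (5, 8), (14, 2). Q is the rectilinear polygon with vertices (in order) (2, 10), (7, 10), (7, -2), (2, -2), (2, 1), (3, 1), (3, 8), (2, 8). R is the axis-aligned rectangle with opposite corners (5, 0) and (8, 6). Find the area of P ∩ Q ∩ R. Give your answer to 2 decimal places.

11.97

The intersection is the polygon with vertices (7,0.133), (6.5,0), (5,0), (5,6), (7,6).
By the shoelace formula its area is 11.97.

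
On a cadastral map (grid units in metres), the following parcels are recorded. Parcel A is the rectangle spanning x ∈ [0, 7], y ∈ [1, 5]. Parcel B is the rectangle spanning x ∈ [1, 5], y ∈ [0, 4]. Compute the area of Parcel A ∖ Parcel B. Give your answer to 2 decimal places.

16.00

|Parcel A∩Parcel B|: x∈[1,5], y∈[1,4] → 4·3 = 12.
|Parcel A| = 28.
|Parcel A ∖ Parcel B| = |Parcel A| − |Parcel A∩Parcel B| = 28 − 12 = 16.00.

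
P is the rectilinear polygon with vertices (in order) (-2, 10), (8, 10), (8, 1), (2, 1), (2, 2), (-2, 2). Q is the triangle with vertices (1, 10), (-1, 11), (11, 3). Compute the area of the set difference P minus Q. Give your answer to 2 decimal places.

|P| = 86, |P∩Q| = 1.6.
|P ∖ Q| = |P| − |P∩Q| = 86 − 1.6 = 84.40.

84.40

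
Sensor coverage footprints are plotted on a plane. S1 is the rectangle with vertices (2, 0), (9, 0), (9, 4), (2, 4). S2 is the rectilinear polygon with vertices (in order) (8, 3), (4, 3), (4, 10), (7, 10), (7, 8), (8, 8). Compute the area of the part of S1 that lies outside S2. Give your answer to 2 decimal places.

|S1| = 28, |S1∩S2| = 4.
|S1 ∖ S2| = |S1| − |S1∩S2| = 28 − 4 = 24.00.

24.00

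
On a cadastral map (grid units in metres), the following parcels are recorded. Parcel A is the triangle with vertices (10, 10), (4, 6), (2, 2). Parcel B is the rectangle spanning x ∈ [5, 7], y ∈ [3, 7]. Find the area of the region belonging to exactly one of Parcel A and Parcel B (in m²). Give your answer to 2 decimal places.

|Parcel A| = 8, |Parcel B| = 8, |Parcel A∩Parcel B| = 1.9167.
|Parcel A △ Parcel B| = |Parcel A| + |Parcel B| − 2·|Parcel A∩Parcel B| = 8 + 8 − 3.8333 = 12.17.

12.17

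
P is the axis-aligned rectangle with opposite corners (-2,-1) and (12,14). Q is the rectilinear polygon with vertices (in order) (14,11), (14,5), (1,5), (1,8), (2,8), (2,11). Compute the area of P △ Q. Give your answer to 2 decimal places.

159.00

|P| = 210, |Q| = 75, |P∩Q| = 63.
|P △ Q| = |P| + |Q| − 2·|P∩Q| = 210 + 75 − 126 = 159.00.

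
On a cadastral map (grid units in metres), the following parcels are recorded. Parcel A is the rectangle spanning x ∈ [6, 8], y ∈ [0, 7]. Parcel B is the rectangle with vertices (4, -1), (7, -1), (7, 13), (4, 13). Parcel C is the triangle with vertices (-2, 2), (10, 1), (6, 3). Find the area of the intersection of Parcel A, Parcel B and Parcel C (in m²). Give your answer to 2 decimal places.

The intersection is the polygon with vertices (6,3), (7,2.5), (7,1.25), (6,1.333).
By the shoelace formula its area is 1.46.

1.46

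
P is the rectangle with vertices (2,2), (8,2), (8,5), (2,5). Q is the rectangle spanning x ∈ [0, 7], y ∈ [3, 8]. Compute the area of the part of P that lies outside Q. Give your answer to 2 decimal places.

|P∩Q|: x∈[2,7], y∈[3,5] → 5·2 = 10.
|P| = 18.
|P ∖ Q| = |P| − |P∩Q| = 18 − 10 = 8.00.

8.00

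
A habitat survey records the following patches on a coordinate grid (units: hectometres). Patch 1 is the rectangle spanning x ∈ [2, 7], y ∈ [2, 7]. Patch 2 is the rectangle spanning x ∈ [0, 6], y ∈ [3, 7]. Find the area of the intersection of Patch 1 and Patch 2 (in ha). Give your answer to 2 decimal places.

16.00

|Patch 1∩Patch 2|: x∈[2,6], y∈[3,7] → 4·4 = 16.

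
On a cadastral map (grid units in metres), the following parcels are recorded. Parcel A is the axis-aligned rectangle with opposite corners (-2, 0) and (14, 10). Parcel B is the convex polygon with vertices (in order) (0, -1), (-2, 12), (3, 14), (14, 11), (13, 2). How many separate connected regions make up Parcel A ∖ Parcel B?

Parcel A ∖ Parcel B splits into 2 disjoint pieces (area 15.1111, area 10.7692).

2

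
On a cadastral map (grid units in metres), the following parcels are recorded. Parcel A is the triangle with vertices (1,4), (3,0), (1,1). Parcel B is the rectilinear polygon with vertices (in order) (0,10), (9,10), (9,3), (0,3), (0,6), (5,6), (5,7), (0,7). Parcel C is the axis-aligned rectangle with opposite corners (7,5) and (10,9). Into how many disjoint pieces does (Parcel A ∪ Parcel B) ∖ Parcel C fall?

1

(Parcel A ∪ Parcel B) ∖ Parcel C is a single connected region.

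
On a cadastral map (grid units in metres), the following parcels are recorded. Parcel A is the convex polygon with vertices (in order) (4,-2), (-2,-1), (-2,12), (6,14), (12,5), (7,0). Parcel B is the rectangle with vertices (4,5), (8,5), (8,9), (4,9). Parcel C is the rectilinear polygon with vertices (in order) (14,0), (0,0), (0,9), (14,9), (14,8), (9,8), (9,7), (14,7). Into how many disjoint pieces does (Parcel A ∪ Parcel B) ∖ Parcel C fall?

(Parcel A ∪ Parcel B) ∖ Parcel C splits into 2 disjoint pieces (area 70.3333, area 1.3333).

2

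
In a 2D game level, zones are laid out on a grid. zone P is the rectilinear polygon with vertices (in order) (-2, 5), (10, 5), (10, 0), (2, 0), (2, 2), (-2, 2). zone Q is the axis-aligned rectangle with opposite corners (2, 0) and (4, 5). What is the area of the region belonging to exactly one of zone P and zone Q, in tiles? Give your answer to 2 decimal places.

|zone P| = 52, |zone Q| = 10, |zone P∩zone Q| = 10.
|zone P △ zone Q| = |zone P| + |zone Q| − 2·|zone P∩zone Q| = 52 + 10 − 20 = 42.00.

42.00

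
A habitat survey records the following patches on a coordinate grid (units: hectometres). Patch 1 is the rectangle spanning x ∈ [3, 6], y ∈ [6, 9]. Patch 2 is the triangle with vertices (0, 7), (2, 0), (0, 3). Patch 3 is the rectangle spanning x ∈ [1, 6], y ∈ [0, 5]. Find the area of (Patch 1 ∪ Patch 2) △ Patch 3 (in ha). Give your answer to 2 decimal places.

|Patch 1 ∪ Patch 2| = 13.
|(Patch 1 ∪ Patch 2) ∩ Patch 3| = 1.
|(Patch 1 ∪ Patch 2) △ Patch 3| = 13 + 25 − 2 = 36.00.

36.00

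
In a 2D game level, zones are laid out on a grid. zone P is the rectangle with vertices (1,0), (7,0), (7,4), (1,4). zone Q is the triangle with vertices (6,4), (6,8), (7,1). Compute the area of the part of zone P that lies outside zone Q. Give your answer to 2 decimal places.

23.14

|zone P| = 24, |zone P∩zone Q| = 0.8571.
|zone P ∖ zone Q| = |zone P| − |zone P∩zone Q| = 24 − 0.8571 = 23.14.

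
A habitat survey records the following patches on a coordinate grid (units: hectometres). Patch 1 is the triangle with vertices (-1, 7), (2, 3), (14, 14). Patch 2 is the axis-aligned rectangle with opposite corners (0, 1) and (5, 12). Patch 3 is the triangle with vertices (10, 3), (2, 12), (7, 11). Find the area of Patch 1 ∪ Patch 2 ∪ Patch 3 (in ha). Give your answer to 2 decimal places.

81.67

By inclusion–exclusion:
Individual areas: |Patch 1| = 40.5, |Patch 2| = 55, |Patch 3| = 18.5.
|Patch 1∩Patch 2| = 21.375.
|Patch 1∩Patch 3| = 7.227.
|Patch 2∩Patch 3| = 4.1625.
|Patch 1∩Patch 2∩Patch 3| = 0.4337.
|Patch 1 ∪ Patch 2 ∪ Patch 3| = 114 − 32.7645 + 0.4337 = 81.67.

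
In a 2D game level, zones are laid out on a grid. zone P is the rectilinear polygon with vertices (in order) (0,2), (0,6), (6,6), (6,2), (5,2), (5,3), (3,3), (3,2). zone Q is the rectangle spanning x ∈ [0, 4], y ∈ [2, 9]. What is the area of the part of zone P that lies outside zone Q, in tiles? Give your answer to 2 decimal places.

7.00

|zone P| = 22, |zone P∩zone Q| = 15.
|zone P ∖ zone Q| = |zone P| − |zone P∩zone Q| = 22 − 15 = 7.00.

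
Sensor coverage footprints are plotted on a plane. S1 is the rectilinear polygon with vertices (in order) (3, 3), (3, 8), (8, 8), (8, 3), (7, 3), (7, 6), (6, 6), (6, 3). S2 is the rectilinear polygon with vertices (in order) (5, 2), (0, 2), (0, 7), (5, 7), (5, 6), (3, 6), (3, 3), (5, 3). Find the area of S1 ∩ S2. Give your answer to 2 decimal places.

2.00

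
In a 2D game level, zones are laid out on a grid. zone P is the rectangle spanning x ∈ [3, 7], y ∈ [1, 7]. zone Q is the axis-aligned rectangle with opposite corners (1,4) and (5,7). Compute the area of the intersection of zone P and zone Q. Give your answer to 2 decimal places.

6.00

|zone P∩zone Q|: x∈[3,5], y∈[4,7] → 2·3 = 6.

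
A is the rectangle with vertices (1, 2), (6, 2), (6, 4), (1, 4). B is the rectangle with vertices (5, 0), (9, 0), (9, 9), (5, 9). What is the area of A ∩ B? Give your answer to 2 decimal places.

2.00

|A∩B|: x∈[5,6], y∈[2,4] → 1·2 = 2.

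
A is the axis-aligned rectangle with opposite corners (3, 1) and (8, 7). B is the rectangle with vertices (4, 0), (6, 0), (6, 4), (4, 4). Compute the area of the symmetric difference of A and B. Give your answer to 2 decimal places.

|A∩B|: x∈[4,6], y∈[1,4] → 2·3 = 6.
|A △ B| = |A| + |B| − 2·|A∩B| = 30 + 8 − 12 = 26.00.

26.00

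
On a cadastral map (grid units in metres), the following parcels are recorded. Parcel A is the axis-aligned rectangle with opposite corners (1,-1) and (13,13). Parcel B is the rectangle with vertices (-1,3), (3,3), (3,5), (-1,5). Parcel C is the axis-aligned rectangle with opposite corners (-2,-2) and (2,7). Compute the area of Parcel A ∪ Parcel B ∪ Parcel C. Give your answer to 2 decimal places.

196.00

By inclusion–exclusion:
Individual areas: |Parcel A| = 168, |Parcel B| = 8, |Parcel C| = 36.
|Parcel A∩Parcel B|: x∈[1,3], y∈[3,5] → 2·2 = 4.
|Parcel A∩Parcel C|: x∈[1,2], y∈[-1,7] → 1·8 = 8.
|Parcel B∩Parcel C|: x∈[-1,2], y∈[3,5] → 3·2 = 6.
|Parcel A∩Parcel B∩Parcel C| = 2.
|Parcel A ∪ Parcel B ∪ Parcel C| = 212 − 18 + 2 = 196.00.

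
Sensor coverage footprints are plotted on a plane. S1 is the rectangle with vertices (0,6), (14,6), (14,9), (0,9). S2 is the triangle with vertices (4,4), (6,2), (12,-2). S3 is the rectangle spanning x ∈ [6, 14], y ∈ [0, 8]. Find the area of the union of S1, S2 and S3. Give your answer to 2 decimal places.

By inclusion–exclusion:
Individual areas: |S1| = 42, |S2| = 2, |S3| = 64.
|S1∩S2| = 0.
|S1∩S3|: x∈[6,14], y∈[6,8] → 8·2 = 16.
|S2∩S3| = 1.1667.
|S1∩S2∩S3| = 0.
|S1 ∪ S2 ∪ S3| = 108 − 17.1667 + 0 = 90.83.

90.83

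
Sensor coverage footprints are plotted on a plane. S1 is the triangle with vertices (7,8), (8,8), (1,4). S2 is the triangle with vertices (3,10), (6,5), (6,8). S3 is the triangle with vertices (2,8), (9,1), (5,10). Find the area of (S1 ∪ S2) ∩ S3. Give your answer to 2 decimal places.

4.65

|S1 ∪ S2| = 6.1039.
|(S1 ∪ S2) ∩ S3| = 4.65.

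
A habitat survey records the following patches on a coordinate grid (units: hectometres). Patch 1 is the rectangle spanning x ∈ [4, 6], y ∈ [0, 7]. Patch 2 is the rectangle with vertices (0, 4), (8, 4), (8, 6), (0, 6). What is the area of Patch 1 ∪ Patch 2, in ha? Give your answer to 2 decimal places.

By inclusion–exclusion:
Individual areas: |Patch 1| = 14, |Patch 2| = 16.
|Patch 1∩Patch 2|: x∈[4,6], y∈[4,6] → 2·2 = 4.
|Patch 1 ∪ Patch 2| = 30 − 4 = 26.00.

26.00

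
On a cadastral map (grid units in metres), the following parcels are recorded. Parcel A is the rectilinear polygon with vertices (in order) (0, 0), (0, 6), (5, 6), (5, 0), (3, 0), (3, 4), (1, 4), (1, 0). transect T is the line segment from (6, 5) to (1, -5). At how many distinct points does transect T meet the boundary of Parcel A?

2

The segment meets the boundary at (3.5,0), (5,3).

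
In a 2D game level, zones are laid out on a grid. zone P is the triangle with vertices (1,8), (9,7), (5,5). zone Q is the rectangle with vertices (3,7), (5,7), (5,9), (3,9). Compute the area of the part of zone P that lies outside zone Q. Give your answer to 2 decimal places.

8.75

|zone P| = 10, |zone P∩zone Q| = 1.25.
|zone P ∖ zone Q| = |zone P| − |zone P∩zone Q| = 10 − 1.25 = 8.75.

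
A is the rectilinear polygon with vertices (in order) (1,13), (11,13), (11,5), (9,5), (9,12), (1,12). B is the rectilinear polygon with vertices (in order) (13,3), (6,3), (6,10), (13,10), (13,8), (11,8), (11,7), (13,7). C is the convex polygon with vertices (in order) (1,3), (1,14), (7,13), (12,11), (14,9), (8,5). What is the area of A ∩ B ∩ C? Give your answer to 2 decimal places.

The intersection is the polygon with vertices (11,7), (9,5.667), (9,10), (11,10), (11,8).
By the shoelace formula its area is 7.33.

7.33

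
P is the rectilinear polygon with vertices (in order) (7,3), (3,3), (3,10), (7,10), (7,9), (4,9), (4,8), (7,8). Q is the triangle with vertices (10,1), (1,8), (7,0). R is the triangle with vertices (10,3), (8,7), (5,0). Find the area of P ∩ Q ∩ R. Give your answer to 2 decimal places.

The intersection is the polygon with vertices (7,3.333), (7,3), (6.286,3), (6.571,3.667).
By the shoelace formula its area is 0.31.

0.31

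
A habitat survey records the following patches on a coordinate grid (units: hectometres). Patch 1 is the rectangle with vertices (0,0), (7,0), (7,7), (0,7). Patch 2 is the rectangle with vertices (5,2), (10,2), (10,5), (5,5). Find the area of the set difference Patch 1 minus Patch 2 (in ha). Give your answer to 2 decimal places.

|Patch 1∩Patch 2|: x∈[5,7], y∈[2,5] → 2·3 = 6.
|Patch 1| = 49.
|Patch 1 ∖ Patch 2| = |Patch 1| − |Patch 1∩Patch 2| = 49 − 6 = 43.00.

43.00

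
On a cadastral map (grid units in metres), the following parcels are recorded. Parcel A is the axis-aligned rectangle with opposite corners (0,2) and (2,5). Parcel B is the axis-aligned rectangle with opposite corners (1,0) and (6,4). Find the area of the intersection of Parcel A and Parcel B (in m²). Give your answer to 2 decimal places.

|Parcel A∩Parcel B|: x∈[1,2], y∈[2,4] → 1·2 = 2.

2.00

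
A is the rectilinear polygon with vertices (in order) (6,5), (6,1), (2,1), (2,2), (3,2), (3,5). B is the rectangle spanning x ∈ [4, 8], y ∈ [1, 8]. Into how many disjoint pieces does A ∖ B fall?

A ∖ B is a single connected region.

1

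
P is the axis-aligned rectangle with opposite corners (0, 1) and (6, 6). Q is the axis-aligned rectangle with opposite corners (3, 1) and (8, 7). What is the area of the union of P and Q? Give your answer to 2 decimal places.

45.00

By inclusion–exclusion:
Individual areas: |P| = 30, |Q| = 30.
|P∩Q|: x∈[3,6], y∈[1,6] → 3·5 = 15.
|P ∪ Q| = 60 − 15 = 45.00.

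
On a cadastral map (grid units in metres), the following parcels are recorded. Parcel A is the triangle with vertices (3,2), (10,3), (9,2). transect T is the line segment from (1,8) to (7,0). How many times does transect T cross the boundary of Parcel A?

The segment meets the boundary at (5.5,2), (5.258,2.323).

2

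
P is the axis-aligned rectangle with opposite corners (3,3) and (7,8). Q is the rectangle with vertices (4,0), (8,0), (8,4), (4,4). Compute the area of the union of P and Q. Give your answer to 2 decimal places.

33.00

By inclusion–exclusion:
Individual areas: |P| = 20, |Q| = 16.
|P∩Q|: x∈[4,7], y∈[3,4] → 3·1 = 3.
|P ∪ Q| = 36 − 3 = 33.00.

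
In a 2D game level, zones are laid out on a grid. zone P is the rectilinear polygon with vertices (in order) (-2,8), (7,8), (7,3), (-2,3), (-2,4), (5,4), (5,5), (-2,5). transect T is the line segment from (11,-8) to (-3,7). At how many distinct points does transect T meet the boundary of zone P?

The segment meets the boundary at (-2,5.929), (-1.133,5), (-0.2,4), (0.733,3).

4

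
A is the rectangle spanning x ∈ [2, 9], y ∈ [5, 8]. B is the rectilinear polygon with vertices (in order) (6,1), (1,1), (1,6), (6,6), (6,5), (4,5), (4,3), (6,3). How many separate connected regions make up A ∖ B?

1

A ∖ B is a single connected region.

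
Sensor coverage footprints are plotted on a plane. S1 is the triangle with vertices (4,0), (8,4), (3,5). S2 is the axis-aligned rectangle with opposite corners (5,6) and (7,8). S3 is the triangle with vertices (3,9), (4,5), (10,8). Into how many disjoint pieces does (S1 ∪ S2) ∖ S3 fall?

2

(S1 ∪ S2) ∖ S3 splits into 2 disjoint pieces (area 12, area 0.25).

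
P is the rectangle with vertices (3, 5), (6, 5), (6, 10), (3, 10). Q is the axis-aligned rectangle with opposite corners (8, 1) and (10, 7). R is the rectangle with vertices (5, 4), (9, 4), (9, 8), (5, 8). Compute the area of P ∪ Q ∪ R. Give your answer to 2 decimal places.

By inclusion–exclusion:
Individual areas: |P| = 15, |Q| = 12, |R| = 16.
|P∩Q| = 0 (no overlap).
|P∩R|: x∈[5,6], y∈[5,8] → 1·3 = 3.
|Q∩R|: x∈[8,9], y∈[4,7] → 1·3 = 3.
|P∩Q∩R| = 0.
|P ∪ Q ∪ R| = 43 − 6 + 0 = 37.00.

37.00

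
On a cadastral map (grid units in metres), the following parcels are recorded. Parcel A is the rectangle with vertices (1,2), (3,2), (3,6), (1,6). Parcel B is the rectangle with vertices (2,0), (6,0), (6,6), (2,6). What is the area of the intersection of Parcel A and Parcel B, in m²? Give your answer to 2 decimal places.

4.00

|Parcel A∩Parcel B|: x∈[2,3], y∈[2,6] → 1·4 = 4.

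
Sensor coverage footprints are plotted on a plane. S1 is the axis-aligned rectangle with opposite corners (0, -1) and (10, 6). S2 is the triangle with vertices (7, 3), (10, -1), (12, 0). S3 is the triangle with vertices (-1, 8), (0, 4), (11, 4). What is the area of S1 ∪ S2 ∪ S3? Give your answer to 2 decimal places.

78.37

By inclusion–exclusion:
Individual areas: |S1| = 70, |S2| = 5.5, |S3| = 22.
|S1∩S2| = 3.3.
|S1∩S3| = 15.8333.
|S2∩S3| = 0.
|S1∩S2∩S3| = 0.
|S1 ∪ S2 ∪ S3| = 97.5 − 19.1333 + 0 = 78.37.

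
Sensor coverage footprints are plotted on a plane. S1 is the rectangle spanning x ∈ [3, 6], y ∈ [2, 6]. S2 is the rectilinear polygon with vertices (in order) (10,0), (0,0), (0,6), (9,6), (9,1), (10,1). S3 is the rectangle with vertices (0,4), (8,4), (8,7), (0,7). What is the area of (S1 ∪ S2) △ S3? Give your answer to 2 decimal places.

|S1 ∪ S2| = 55.
|(S1 ∪ S2) ∩ S3| = 16.
|(S1 ∪ S2) △ S3| = 55 + 24 − 32 = 47.00.

47.00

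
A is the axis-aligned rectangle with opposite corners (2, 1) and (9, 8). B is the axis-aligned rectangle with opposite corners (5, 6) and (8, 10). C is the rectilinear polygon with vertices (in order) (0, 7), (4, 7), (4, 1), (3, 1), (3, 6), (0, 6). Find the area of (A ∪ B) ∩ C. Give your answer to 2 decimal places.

The region (A ∪ B) ∩ C is the polygon with vertices (3,1), (3,6), (2,6), (2,7), (4,7), (4,1).
By the shoelace formula its area is 7.00.

7.00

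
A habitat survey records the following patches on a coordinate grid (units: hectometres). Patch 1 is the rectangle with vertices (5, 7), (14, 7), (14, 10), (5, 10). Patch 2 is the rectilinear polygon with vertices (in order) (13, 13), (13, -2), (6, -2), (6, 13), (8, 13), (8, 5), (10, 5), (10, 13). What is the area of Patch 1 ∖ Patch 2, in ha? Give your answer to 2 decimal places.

12.00

|Patch 1| = 27, |Patch 1∩Patch 2| = 15.
|Patch 1 ∖ Patch 2| = |Patch 1| − |Patch 1∩Patch 2| = 27 − 15 = 12.00.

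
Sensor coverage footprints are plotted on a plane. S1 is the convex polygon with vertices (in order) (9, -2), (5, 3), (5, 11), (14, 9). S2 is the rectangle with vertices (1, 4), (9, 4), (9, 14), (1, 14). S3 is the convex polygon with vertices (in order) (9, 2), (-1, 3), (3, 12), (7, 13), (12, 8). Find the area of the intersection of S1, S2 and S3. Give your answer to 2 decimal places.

The intersection is the polygon with vertices (9,10.111), (9,4), (5,4), (5,11).
By the shoelace formula its area is 26.22.

26.22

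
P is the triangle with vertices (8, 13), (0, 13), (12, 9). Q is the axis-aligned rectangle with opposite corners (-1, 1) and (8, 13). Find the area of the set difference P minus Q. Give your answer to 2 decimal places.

5.33

|P| = 16, |P∩Q| = 10.6667.
|P ∖ Q| = |P| − |P∩Q| = 16 − 10.6667 = 5.33.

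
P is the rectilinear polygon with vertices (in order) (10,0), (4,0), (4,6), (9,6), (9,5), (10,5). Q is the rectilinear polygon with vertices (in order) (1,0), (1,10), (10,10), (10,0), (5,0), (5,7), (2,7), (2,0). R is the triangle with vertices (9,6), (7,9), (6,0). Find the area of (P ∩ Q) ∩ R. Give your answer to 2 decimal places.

7.00

The region (P ∩ Q) ∩ R is the polygon with vertices (9,6), (6,0), (6.667,6).
By the shoelace formula its area is 7.00.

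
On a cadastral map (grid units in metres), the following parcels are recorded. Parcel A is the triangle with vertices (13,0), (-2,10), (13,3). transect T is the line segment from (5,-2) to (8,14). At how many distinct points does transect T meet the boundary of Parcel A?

2

The segment meets the boundary at (6.506,6.031), (6.222,4.519).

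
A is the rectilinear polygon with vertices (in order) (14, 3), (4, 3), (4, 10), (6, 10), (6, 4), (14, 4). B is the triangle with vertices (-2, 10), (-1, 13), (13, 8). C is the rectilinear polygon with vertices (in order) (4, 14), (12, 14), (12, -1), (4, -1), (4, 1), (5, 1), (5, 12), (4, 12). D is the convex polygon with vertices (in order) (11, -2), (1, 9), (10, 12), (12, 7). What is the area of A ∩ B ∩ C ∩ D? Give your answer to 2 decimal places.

The intersection is the polygon with vertices (6,8.933), (5,9.067), (5,10), (6,10).
By the shoelace formula its area is 1.00.

1.00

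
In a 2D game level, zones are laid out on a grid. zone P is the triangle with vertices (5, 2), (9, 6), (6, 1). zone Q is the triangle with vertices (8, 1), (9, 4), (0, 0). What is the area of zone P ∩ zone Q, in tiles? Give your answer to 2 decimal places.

The intersection is the polygon with vertices (5.4,2.4), (7.364,3.273), (6,1), (5,2).
By the shoelace formula its area is 2.04.

2.04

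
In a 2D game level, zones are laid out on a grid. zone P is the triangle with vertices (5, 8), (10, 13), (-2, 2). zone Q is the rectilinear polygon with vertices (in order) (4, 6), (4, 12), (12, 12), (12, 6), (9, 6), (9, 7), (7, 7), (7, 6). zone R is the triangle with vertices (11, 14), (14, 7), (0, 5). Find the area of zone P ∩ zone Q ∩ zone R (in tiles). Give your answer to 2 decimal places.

1.38

The intersection is the polygon with vertices (4,7.143), (4,7.5), (8.909,12), (9,12), (5,8).
By the shoelace formula its area is 1.38.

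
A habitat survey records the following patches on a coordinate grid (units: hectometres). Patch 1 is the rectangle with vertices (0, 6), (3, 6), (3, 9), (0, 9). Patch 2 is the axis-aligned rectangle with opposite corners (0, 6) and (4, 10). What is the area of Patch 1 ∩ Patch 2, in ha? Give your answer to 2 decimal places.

9.00

|Patch 1∩Patch 2|: x∈[0,3], y∈[6,9] → 3·3 = 9.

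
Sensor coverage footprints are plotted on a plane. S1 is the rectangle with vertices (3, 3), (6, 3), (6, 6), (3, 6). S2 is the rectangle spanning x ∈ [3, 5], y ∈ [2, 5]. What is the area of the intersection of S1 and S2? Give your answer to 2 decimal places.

|S1∩S2|: x∈[3,5], y∈[3,5] → 2·2 = 4.

4.00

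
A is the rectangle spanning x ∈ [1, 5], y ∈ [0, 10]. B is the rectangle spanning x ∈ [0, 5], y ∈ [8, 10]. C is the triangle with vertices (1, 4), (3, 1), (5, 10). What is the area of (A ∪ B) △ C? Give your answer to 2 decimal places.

30.00

|A ∪ B| = 42.
|(A ∪ B) ∩ C| = 12.
|(A ∪ B) △ C| = 42 + 12 − 24 = 30.00.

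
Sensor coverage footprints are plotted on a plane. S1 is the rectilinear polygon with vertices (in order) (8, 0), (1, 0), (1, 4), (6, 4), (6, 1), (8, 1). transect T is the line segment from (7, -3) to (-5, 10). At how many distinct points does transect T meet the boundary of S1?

2

The segment meets the boundary at (1,3.5), (4.231,0).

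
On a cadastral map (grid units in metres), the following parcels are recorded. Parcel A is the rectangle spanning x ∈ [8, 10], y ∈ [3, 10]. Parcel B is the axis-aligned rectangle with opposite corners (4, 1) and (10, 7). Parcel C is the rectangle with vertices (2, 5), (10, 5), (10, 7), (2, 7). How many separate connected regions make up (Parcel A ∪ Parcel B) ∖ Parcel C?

(Parcel A ∪ Parcel B) ∖ Parcel C splits into 2 disjoint pieces (area 24, area 6).

2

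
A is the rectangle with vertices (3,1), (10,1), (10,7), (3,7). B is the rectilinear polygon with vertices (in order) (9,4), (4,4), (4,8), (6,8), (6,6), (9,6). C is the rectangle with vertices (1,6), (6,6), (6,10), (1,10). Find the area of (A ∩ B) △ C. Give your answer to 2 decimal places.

28.00

|A ∩ B| = 12.
|(A ∩ B) ∩ C| = 2.
|(A ∩ B) △ C| = 12 + 20 − 4 = 28.00.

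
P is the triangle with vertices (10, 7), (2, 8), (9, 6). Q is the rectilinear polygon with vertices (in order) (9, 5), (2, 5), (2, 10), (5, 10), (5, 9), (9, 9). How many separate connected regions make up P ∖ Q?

1

P ∖ Q is a single connected region.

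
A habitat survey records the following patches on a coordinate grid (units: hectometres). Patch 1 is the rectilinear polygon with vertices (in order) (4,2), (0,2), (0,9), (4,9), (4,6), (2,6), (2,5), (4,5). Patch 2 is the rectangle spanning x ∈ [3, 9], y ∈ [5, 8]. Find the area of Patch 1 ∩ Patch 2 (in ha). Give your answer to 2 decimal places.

2.00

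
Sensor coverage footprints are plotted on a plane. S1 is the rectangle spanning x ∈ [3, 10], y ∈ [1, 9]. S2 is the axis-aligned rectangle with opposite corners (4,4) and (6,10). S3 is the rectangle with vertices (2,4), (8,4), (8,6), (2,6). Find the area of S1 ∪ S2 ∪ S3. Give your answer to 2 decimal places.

By inclusion–exclusion:
Individual areas: |S1| = 56, |S2| = 12, |S3| = 12.
|S1∩S2|: x∈[4,6], y∈[4,9] → 2·5 = 10.
|S1∩S3|: x∈[3,8], y∈[4,6] → 5·2 = 10.
|S2∩S3|: x∈[4,6], y∈[4,6] → 2·2 = 4.
|S1∩S2∩S3| = 4.
|S1 ∪ S2 ∪ S3| = 80 − 24 + 4 = 60.00.

60.00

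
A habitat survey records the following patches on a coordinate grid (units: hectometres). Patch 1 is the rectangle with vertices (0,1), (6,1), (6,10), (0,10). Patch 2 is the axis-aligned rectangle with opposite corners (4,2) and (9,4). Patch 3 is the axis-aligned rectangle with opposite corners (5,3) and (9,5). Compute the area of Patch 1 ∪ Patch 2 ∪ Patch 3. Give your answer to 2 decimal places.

By inclusion–exclusion:
Individual areas: |Patch 1| = 54, |Patch 2| = 10, |Patch 3| = 8.
|Patch 1∩Patch 2|: x∈[4,6], y∈[2,4] → 2·2 = 4.
|Patch 1∩Patch 3|: x∈[5,6], y∈[3,5] → 1·2 = 2.
|Patch 2∩Patch 3|: x∈[5,9], y∈[3,4] → 4·1 = 4.
|Patch 1∩Patch 2∩Patch 3| = 1.
|Patch 1 ∪ Patch 2 ∪ Patch 3| = 72 − 10 + 1 = 63.00.

63.00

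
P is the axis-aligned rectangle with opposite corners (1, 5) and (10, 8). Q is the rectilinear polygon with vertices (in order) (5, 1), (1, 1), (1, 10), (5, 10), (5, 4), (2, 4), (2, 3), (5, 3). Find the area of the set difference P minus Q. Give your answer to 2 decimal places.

15.00

|P| = 27, |P∩Q| = 12.
|P ∖ Q| = |P| − |P∩Q| = 27 − 12 = 15.00.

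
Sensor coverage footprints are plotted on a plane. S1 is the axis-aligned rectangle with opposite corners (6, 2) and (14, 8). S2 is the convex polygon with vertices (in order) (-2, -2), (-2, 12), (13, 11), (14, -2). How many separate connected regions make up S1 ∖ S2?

1

S1 ∖ S2 is a single connected region.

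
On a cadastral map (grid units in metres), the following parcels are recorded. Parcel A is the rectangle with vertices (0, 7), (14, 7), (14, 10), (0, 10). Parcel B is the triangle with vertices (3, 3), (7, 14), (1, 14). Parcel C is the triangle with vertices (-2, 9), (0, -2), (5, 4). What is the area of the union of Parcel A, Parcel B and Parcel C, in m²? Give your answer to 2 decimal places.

97.80

By inclusion–exclusion:
Individual areas: |Parcel A| = 42, |Parcel B| = 33, |Parcel C| = 33.5.
|Parcel A∩Parcel B| = 9.
|Parcel A∩Parcel C| = 0.2286.
|Parcel B∩Parcel C| = 1.4675.
|Parcel A∩Parcel B∩Parcel C| = 0.
|Parcel A ∪ Parcel B ∪ Parcel C| = 108.5 − 10.696 + 0 = 97.80.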